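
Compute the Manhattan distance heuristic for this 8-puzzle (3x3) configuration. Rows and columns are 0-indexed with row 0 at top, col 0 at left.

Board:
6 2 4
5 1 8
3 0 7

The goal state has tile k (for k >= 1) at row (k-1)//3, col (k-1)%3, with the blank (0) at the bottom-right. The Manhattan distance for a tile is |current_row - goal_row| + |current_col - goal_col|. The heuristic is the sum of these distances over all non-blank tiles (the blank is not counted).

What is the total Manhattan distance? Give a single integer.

Tile 6: at (0,0), goal (1,2), distance |0-1|+|0-2| = 3
Tile 2: at (0,1), goal (0,1), distance |0-0|+|1-1| = 0
Tile 4: at (0,2), goal (1,0), distance |0-1|+|2-0| = 3
Tile 5: at (1,0), goal (1,1), distance |1-1|+|0-1| = 1
Tile 1: at (1,1), goal (0,0), distance |1-0|+|1-0| = 2
Tile 8: at (1,2), goal (2,1), distance |1-2|+|2-1| = 2
Tile 3: at (2,0), goal (0,2), distance |2-0|+|0-2| = 4
Tile 7: at (2,2), goal (2,0), distance |2-2|+|2-0| = 2
Sum: 3 + 0 + 3 + 1 + 2 + 2 + 4 + 2 = 17

Answer: 17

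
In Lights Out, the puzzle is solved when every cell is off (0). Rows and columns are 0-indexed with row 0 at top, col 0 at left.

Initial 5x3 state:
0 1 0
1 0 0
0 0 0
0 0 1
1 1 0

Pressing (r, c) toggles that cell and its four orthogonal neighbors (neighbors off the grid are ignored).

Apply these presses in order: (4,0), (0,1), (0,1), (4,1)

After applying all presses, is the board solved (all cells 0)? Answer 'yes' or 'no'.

Answer: no

Derivation:
After press 1 at (4,0):
0 1 0
1 0 0
0 0 0
1 0 1
0 0 0

After press 2 at (0,1):
1 0 1
1 1 0
0 0 0
1 0 1
0 0 0

After press 3 at (0,1):
0 1 0
1 0 0
0 0 0
1 0 1
0 0 0

After press 4 at (4,1):
0 1 0
1 0 0
0 0 0
1 1 1
1 1 1

Lights still on: 8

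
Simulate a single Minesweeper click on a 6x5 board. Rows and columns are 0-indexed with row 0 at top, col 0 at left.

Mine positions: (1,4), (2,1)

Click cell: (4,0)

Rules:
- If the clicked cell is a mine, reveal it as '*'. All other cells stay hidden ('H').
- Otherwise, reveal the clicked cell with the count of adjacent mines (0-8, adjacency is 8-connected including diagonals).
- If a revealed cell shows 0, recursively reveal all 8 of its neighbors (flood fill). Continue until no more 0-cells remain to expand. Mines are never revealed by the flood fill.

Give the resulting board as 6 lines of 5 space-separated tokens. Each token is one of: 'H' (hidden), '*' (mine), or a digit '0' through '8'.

H H H H H
H H H H H
H H 1 1 1
1 1 1 0 0
0 0 0 0 0
0 0 0 0 0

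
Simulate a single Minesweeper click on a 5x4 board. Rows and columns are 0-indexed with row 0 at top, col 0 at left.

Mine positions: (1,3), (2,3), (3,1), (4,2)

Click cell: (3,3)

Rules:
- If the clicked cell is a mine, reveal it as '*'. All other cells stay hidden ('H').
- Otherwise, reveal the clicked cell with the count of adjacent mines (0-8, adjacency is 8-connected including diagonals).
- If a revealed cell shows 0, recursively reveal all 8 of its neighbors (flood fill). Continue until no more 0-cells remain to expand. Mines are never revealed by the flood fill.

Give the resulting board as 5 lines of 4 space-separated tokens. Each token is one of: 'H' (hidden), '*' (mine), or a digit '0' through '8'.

H H H H
H H H H
H H H H
H H H 2
H H H H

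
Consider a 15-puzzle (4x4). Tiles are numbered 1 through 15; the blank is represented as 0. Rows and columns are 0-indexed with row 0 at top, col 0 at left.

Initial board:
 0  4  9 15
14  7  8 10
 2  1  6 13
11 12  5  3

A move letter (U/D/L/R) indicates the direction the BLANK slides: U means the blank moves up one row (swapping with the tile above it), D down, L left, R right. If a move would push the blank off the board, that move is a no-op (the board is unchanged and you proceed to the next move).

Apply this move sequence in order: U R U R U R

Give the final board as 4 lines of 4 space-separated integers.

Answer:  4  9 15  0
14  7  8 10
 2  1  6 13
11 12  5  3

Derivation:
After move 1 (U):
 0  4  9 15
14  7  8 10
 2  1  6 13
11 12  5  3

After move 2 (R):
 4  0  9 15
14  7  8 10
 2  1  6 13
11 12  5  3

After move 3 (U):
 4  0  9 15
14  7  8 10
 2  1  6 13
11 12  5  3

After move 4 (R):
 4  9  0 15
14  7  8 10
 2  1  6 13
11 12  5  3

After move 5 (U):
 4  9  0 15
14  7  8 10
 2  1  6 13
11 12  5  3

After move 6 (R):
 4  9 15  0
14  7  8 10
 2  1  6 13
11 12  5  3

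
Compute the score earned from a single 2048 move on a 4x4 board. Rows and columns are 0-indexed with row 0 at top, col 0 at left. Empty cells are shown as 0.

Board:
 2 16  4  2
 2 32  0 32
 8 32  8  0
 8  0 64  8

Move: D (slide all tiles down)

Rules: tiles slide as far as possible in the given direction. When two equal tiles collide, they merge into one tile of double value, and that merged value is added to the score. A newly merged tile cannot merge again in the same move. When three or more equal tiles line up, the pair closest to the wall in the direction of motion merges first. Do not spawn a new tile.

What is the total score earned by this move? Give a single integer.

Answer: 84

Derivation:
Slide down:
col 0: [2, 2, 8, 8] -> [0, 0, 4, 16]  score +20 (running 20)
col 1: [16, 32, 32, 0] -> [0, 0, 16, 64]  score +64 (running 84)
col 2: [4, 0, 8, 64] -> [0, 4, 8, 64]  score +0 (running 84)
col 3: [2, 32, 0, 8] -> [0, 2, 32, 8]  score +0 (running 84)
Board after move:
 0  0  0  0
 0  0  4  2
 4 16  8 32
16 64 64  8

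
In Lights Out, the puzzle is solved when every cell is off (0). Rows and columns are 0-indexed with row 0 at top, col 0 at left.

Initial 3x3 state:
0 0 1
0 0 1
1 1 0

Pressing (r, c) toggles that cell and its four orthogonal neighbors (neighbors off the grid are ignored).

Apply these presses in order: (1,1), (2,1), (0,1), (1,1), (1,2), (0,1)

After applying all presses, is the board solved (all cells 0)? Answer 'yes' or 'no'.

Answer: yes

Derivation:
After press 1 at (1,1):
0 1 1
1 1 0
1 0 0

After press 2 at (2,1):
0 1 1
1 0 0
0 1 1

After press 3 at (0,1):
1 0 0
1 1 0
0 1 1

After press 4 at (1,1):
1 1 0
0 0 1
0 0 1

After press 5 at (1,2):
1 1 1
0 1 0
0 0 0

After press 6 at (0,1):
0 0 0
0 0 0
0 0 0

Lights still on: 0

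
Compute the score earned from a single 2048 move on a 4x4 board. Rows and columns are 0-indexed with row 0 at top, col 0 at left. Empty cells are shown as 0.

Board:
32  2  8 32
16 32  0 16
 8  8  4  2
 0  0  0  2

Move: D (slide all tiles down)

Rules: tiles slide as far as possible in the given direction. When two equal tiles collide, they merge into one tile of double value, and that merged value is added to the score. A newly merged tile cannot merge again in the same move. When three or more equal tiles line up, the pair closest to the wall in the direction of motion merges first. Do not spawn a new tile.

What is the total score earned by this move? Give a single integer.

Slide down:
col 0: [32, 16, 8, 0] -> [0, 32, 16, 8]  score +0 (running 0)
col 1: [2, 32, 8, 0] -> [0, 2, 32, 8]  score +0 (running 0)
col 2: [8, 0, 4, 0] -> [0, 0, 8, 4]  score +0 (running 0)
col 3: [32, 16, 2, 2] -> [0, 32, 16, 4]  score +4 (running 4)
Board after move:
 0  0  0  0
32  2  0 32
16 32  8 16
 8  8  4  4

Answer: 4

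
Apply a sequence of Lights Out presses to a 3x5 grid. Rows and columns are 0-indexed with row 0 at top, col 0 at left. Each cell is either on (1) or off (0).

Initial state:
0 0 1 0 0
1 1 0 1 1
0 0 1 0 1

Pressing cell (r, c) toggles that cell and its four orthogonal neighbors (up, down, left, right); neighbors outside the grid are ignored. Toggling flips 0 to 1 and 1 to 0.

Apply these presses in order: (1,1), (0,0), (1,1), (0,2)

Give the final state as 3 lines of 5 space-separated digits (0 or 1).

Answer: 1 0 0 1 0
0 1 1 1 1
0 0 1 0 1

Derivation:
After press 1 at (1,1):
0 1 1 0 0
0 0 1 1 1
0 1 1 0 1

After press 2 at (0,0):
1 0 1 0 0
1 0 1 1 1
0 1 1 0 1

After press 3 at (1,1):
1 1 1 0 0
0 1 0 1 1
0 0 1 0 1

After press 4 at (0,2):
1 0 0 1 0
0 1 1 1 1
0 0 1 0 1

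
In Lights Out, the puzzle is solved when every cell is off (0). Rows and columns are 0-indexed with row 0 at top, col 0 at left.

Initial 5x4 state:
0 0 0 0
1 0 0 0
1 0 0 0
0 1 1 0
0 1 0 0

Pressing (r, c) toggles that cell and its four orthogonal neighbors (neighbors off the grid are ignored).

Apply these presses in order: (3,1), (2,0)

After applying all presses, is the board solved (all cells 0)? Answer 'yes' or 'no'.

Answer: yes

Derivation:
After press 1 at (3,1):
0 0 0 0
1 0 0 0
1 1 0 0
1 0 0 0
0 0 0 0

After press 2 at (2,0):
0 0 0 0
0 0 0 0
0 0 0 0
0 0 0 0
0 0 0 0

Lights still on: 0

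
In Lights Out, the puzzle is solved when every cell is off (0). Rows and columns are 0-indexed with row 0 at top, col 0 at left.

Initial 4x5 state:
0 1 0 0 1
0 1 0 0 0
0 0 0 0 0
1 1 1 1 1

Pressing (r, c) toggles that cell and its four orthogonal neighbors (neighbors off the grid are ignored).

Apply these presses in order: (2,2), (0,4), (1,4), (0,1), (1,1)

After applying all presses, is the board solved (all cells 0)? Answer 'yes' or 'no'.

After press 1 at (2,2):
0 1 0 0 1
0 1 1 0 0
0 1 1 1 0
1 1 0 1 1

After press 2 at (0,4):
0 1 0 1 0
0 1 1 0 1
0 1 1 1 0
1 1 0 1 1

After press 3 at (1,4):
0 1 0 1 1
0 1 1 1 0
0 1 1 1 1
1 1 0 1 1

After press 4 at (0,1):
1 0 1 1 1
0 0 1 1 0
0 1 1 1 1
1 1 0 1 1

After press 5 at (1,1):
1 1 1 1 1
1 1 0 1 0
0 0 1 1 1
1 1 0 1 1

Lights still on: 15

Answer: no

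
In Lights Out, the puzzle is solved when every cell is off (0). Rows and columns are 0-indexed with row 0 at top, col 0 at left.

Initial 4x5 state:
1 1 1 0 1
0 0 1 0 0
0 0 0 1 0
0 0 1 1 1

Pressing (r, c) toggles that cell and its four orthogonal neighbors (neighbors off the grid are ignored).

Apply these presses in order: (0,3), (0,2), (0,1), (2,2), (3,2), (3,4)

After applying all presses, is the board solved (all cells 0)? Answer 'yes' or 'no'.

After press 1 at (0,3):
1 1 0 1 0
0 0 1 1 0
0 0 0 1 0
0 0 1 1 1

After press 2 at (0,2):
1 0 1 0 0
0 0 0 1 0
0 0 0 1 0
0 0 1 1 1

After press 3 at (0,1):
0 1 0 0 0
0 1 0 1 0
0 0 0 1 0
0 0 1 1 1

After press 4 at (2,2):
0 1 0 0 0
0 1 1 1 0
0 1 1 0 0
0 0 0 1 1

After press 5 at (3,2):
0 1 0 0 0
0 1 1 1 0
0 1 0 0 0
0 1 1 0 1

After press 6 at (3,4):
0 1 0 0 0
0 1 1 1 0
0 1 0 0 1
0 1 1 1 0

Lights still on: 9

Answer: no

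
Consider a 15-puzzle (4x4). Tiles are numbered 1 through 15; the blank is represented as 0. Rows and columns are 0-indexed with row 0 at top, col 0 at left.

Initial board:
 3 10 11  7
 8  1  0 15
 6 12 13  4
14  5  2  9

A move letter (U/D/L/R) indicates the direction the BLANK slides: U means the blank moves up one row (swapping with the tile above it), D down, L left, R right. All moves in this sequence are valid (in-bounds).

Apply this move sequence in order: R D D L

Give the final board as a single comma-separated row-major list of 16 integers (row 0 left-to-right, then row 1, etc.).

Answer: 3, 10, 11, 7, 8, 1, 15, 4, 6, 12, 13, 9, 14, 5, 0, 2

Derivation:
After move 1 (R):
 3 10 11  7
 8  1 15  0
 6 12 13  4
14  5  2  9

After move 2 (D):
 3 10 11  7
 8  1 15  4
 6 12 13  0
14  5  2  9

After move 3 (D):
 3 10 11  7
 8  1 15  4
 6 12 13  9
14  5  2  0

After move 4 (L):
 3 10 11  7
 8  1 15  4
 6 12 13  9
14  5  0  2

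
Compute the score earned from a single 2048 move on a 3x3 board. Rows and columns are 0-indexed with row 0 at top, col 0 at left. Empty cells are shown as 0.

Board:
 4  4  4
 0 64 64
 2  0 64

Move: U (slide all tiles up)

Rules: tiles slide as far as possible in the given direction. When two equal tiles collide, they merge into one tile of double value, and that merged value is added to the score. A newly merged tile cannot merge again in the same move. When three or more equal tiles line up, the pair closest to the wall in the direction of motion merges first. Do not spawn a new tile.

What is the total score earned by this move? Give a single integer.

Answer: 128

Derivation:
Slide up:
col 0: [4, 0, 2] -> [4, 2, 0]  score +0 (running 0)
col 1: [4, 64, 0] -> [4, 64, 0]  score +0 (running 0)
col 2: [4, 64, 64] -> [4, 128, 0]  score +128 (running 128)
Board after move:
  4   4   4
  2  64 128
  0   0   0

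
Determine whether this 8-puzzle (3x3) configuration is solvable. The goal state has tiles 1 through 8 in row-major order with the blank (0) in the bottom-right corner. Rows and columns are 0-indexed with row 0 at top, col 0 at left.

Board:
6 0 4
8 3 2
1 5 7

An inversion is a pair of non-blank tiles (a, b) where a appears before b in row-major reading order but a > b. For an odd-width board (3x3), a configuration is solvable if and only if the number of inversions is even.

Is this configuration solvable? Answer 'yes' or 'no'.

Inversions (pairs i<j in row-major order where tile[i] > tile[j] > 0): 16
16 is even, so the puzzle is solvable.

Answer: yes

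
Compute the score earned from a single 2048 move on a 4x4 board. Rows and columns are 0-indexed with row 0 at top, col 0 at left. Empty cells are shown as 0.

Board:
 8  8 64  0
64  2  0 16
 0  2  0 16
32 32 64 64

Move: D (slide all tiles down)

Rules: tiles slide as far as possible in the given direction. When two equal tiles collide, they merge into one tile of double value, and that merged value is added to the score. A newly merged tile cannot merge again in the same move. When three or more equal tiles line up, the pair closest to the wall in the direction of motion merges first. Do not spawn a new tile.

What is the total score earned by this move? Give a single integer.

Slide down:
col 0: [8, 64, 0, 32] -> [0, 8, 64, 32]  score +0 (running 0)
col 1: [8, 2, 2, 32] -> [0, 8, 4, 32]  score +4 (running 4)
col 2: [64, 0, 0, 64] -> [0, 0, 0, 128]  score +128 (running 132)
col 3: [0, 16, 16, 64] -> [0, 0, 32, 64]  score +32 (running 164)
Board after move:
  0   0   0   0
  8   8   0   0
 64   4   0  32
 32  32 128  64

Answer: 164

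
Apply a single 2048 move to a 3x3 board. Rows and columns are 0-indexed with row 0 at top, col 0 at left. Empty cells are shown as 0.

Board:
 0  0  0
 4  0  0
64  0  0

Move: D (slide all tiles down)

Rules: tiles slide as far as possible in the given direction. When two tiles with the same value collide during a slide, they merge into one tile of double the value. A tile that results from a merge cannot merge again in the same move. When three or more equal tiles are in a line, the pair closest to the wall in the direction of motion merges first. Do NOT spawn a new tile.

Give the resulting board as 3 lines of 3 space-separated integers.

Answer:  0  0  0
 4  0  0
64  0  0

Derivation:
Slide down:
col 0: [0, 4, 64] -> [0, 4, 64]
col 1: [0, 0, 0] -> [0, 0, 0]
col 2: [0, 0, 0] -> [0, 0, 0]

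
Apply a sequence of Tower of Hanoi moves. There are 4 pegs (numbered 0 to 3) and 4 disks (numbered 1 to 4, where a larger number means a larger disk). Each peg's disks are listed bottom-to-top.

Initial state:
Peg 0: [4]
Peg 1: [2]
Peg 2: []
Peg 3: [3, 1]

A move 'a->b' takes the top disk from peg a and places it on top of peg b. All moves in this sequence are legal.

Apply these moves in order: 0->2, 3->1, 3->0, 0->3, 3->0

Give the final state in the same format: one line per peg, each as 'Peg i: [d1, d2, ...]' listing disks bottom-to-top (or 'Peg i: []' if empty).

After move 1 (0->2):
Peg 0: []
Peg 1: [2]
Peg 2: [4]
Peg 3: [3, 1]

After move 2 (3->1):
Peg 0: []
Peg 1: [2, 1]
Peg 2: [4]
Peg 3: [3]

After move 3 (3->0):
Peg 0: [3]
Peg 1: [2, 1]
Peg 2: [4]
Peg 3: []

After move 4 (0->3):
Peg 0: []
Peg 1: [2, 1]
Peg 2: [4]
Peg 3: [3]

After move 5 (3->0):
Peg 0: [3]
Peg 1: [2, 1]
Peg 2: [4]
Peg 3: []

Answer: Peg 0: [3]
Peg 1: [2, 1]
Peg 2: [4]
Peg 3: []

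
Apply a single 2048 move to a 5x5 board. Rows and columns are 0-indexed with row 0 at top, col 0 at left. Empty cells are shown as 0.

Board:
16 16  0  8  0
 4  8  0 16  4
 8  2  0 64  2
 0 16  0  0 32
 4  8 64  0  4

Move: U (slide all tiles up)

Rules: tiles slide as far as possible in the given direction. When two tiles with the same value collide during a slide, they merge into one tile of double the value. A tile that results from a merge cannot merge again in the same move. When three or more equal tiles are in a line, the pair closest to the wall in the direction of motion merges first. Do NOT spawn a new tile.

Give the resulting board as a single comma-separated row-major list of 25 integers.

Slide up:
col 0: [16, 4, 8, 0, 4] -> [16, 4, 8, 4, 0]
col 1: [16, 8, 2, 16, 8] -> [16, 8, 2, 16, 8]
col 2: [0, 0, 0, 0, 64] -> [64, 0, 0, 0, 0]
col 3: [8, 16, 64, 0, 0] -> [8, 16, 64, 0, 0]
col 4: [0, 4, 2, 32, 4] -> [4, 2, 32, 4, 0]

Answer: 16, 16, 64, 8, 4, 4, 8, 0, 16, 2, 8, 2, 0, 64, 32, 4, 16, 0, 0, 4, 0, 8, 0, 0, 0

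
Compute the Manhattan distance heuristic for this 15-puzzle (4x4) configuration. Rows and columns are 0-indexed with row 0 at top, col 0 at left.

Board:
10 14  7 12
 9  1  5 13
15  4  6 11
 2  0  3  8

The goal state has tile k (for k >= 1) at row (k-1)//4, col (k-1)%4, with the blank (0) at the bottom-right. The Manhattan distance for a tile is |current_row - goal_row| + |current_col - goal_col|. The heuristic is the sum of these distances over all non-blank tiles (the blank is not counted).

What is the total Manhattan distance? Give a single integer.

Answer: 38

Derivation:
Tile 10: at (0,0), goal (2,1), distance |0-2|+|0-1| = 3
Tile 14: at (0,1), goal (3,1), distance |0-3|+|1-1| = 3
Tile 7: at (0,2), goal (1,2), distance |0-1|+|2-2| = 1
Tile 12: at (0,3), goal (2,3), distance |0-2|+|3-3| = 2
Tile 9: at (1,0), goal (2,0), distance |1-2|+|0-0| = 1
Tile 1: at (1,1), goal (0,0), distance |1-0|+|1-0| = 2
Tile 5: at (1,2), goal (1,0), distance |1-1|+|2-0| = 2
Tile 13: at (1,3), goal (3,0), distance |1-3|+|3-0| = 5
Tile 15: at (2,0), goal (3,2), distance |2-3|+|0-2| = 3
Tile 4: at (2,1), goal (0,3), distance |2-0|+|1-3| = 4
Tile 6: at (2,2), goal (1,1), distance |2-1|+|2-1| = 2
Tile 11: at (2,3), goal (2,2), distance |2-2|+|3-2| = 1
Tile 2: at (3,0), goal (0,1), distance |3-0|+|0-1| = 4
Tile 3: at (3,2), goal (0,2), distance |3-0|+|2-2| = 3
Tile 8: at (3,3), goal (1,3), distance |3-1|+|3-3| = 2
Sum: 3 + 3 + 1 + 2 + 1 + 2 + 2 + 5 + 3 + 4 + 2 + 1 + 4 + 3 + 2 = 38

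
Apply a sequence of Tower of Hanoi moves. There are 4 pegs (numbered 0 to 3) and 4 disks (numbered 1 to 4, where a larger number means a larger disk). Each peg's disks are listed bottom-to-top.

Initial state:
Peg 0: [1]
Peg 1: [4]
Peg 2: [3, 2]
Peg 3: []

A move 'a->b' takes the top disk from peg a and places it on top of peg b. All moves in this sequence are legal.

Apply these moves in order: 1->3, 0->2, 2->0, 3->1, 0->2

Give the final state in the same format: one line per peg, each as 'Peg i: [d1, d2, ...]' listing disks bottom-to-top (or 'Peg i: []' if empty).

After move 1 (1->3):
Peg 0: [1]
Peg 1: []
Peg 2: [3, 2]
Peg 3: [4]

After move 2 (0->2):
Peg 0: []
Peg 1: []
Peg 2: [3, 2, 1]
Peg 3: [4]

After move 3 (2->0):
Peg 0: [1]
Peg 1: []
Peg 2: [3, 2]
Peg 3: [4]

After move 4 (3->1):
Peg 0: [1]
Peg 1: [4]
Peg 2: [3, 2]
Peg 3: []

After move 5 (0->2):
Peg 0: []
Peg 1: [4]
Peg 2: [3, 2, 1]
Peg 3: []

Answer: Peg 0: []
Peg 1: [4]
Peg 2: [3, 2, 1]
Peg 3: []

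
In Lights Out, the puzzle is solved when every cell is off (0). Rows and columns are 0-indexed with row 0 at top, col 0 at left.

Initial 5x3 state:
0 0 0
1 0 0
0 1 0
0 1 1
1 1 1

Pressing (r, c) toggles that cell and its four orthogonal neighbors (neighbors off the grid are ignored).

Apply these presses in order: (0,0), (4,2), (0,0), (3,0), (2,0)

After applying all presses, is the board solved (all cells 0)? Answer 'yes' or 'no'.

Answer: yes

Derivation:
After press 1 at (0,0):
1 1 0
0 0 0
0 1 0
0 1 1
1 1 1

After press 2 at (4,2):
1 1 0
0 0 0
0 1 0
0 1 0
1 0 0

After press 3 at (0,0):
0 0 0
1 0 0
0 1 0
0 1 0
1 0 0

After press 4 at (3,0):
0 0 0
1 0 0
1 1 0
1 0 0
0 0 0

After press 5 at (2,0):
0 0 0
0 0 0
0 0 0
0 0 0
0 0 0

Lights still on: 0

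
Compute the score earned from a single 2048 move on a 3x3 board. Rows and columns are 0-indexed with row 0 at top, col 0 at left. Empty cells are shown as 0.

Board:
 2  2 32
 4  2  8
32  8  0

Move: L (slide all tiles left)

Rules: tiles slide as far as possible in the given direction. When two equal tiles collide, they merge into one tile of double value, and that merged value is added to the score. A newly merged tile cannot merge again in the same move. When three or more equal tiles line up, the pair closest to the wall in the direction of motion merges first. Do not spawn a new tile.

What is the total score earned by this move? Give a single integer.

Answer: 4

Derivation:
Slide left:
row 0: [2, 2, 32] -> [4, 32, 0]  score +4 (running 4)
row 1: [4, 2, 8] -> [4, 2, 8]  score +0 (running 4)
row 2: [32, 8, 0] -> [32, 8, 0]  score +0 (running 4)
Board after move:
 4 32  0
 4  2  8
32  8  0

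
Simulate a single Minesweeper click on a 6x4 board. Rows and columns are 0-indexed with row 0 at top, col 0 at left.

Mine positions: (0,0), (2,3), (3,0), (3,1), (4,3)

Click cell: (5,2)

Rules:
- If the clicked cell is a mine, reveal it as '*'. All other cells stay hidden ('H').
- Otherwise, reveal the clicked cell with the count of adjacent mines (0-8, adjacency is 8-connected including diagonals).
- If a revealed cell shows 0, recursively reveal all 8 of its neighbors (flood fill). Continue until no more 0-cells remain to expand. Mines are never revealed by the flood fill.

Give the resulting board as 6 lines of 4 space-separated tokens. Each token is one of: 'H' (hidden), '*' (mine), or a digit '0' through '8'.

H H H H
H H H H
H H H H
H H H H
H H H H
H H 1 H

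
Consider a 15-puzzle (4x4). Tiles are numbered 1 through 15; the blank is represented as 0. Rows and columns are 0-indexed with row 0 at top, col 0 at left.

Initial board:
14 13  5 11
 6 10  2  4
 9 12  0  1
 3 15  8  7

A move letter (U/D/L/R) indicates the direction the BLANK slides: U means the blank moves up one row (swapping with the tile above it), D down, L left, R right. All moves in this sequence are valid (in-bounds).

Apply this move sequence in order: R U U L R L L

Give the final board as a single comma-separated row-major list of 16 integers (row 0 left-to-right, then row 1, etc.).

After move 1 (R):
14 13  5 11
 6 10  2  4
 9 12  1  0
 3 15  8  7

After move 2 (U):
14 13  5 11
 6 10  2  0
 9 12  1  4
 3 15  8  7

After move 3 (U):
14 13  5  0
 6 10  2 11
 9 12  1  4
 3 15  8  7

After move 4 (L):
14 13  0  5
 6 10  2 11
 9 12  1  4
 3 15  8  7

After move 5 (R):
14 13  5  0
 6 10  2 11
 9 12  1  4
 3 15  8  7

After move 6 (L):
14 13  0  5
 6 10  2 11
 9 12  1  4
 3 15  8  7

After move 7 (L):
14  0 13  5
 6 10  2 11
 9 12  1  4
 3 15  8  7

Answer: 14, 0, 13, 5, 6, 10, 2, 11, 9, 12, 1, 4, 3, 15, 8, 7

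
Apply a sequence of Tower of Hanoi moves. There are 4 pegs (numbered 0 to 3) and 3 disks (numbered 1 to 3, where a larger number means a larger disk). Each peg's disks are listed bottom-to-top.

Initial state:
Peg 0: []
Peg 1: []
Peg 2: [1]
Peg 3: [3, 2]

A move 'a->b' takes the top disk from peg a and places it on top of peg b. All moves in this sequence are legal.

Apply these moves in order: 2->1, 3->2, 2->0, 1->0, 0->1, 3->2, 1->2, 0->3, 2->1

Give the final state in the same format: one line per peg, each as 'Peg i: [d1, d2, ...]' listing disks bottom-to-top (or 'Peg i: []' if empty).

After move 1 (2->1):
Peg 0: []
Peg 1: [1]
Peg 2: []
Peg 3: [3, 2]

After move 2 (3->2):
Peg 0: []
Peg 1: [1]
Peg 2: [2]
Peg 3: [3]

After move 3 (2->0):
Peg 0: [2]
Peg 1: [1]
Peg 2: []
Peg 3: [3]

After move 4 (1->0):
Peg 0: [2, 1]
Peg 1: []
Peg 2: []
Peg 3: [3]

After move 5 (0->1):
Peg 0: [2]
Peg 1: [1]
Peg 2: []
Peg 3: [3]

After move 6 (3->2):
Peg 0: [2]
Peg 1: [1]
Peg 2: [3]
Peg 3: []

After move 7 (1->2):
Peg 0: [2]
Peg 1: []
Peg 2: [3, 1]
Peg 3: []

After move 8 (0->3):
Peg 0: []
Peg 1: []
Peg 2: [3, 1]
Peg 3: [2]

After move 9 (2->1):
Peg 0: []
Peg 1: [1]
Peg 2: [3]
Peg 3: [2]

Answer: Peg 0: []
Peg 1: [1]
Peg 2: [3]
Peg 3: [2]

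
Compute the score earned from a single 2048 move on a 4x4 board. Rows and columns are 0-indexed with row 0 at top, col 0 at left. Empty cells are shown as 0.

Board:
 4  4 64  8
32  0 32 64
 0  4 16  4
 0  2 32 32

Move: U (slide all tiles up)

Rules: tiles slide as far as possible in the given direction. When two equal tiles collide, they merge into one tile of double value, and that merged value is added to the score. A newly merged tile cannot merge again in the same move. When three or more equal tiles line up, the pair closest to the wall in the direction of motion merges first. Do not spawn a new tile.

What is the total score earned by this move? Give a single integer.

Answer: 8

Derivation:
Slide up:
col 0: [4, 32, 0, 0] -> [4, 32, 0, 0]  score +0 (running 0)
col 1: [4, 0, 4, 2] -> [8, 2, 0, 0]  score +8 (running 8)
col 2: [64, 32, 16, 32] -> [64, 32, 16, 32]  score +0 (running 8)
col 3: [8, 64, 4, 32] -> [8, 64, 4, 32]  score +0 (running 8)
Board after move:
 4  8 64  8
32  2 32 64
 0  0 16  4
 0  0 32 32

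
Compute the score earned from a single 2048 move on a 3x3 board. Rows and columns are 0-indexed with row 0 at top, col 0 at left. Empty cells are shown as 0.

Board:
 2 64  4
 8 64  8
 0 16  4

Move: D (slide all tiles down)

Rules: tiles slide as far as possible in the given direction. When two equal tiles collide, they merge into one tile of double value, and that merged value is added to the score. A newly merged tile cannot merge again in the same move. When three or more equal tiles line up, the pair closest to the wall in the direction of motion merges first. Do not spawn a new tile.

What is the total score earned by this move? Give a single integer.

Slide down:
col 0: [2, 8, 0] -> [0, 2, 8]  score +0 (running 0)
col 1: [64, 64, 16] -> [0, 128, 16]  score +128 (running 128)
col 2: [4, 8, 4] -> [4, 8, 4]  score +0 (running 128)
Board after move:
  0   0   4
  2 128   8
  8  16   4

Answer: 128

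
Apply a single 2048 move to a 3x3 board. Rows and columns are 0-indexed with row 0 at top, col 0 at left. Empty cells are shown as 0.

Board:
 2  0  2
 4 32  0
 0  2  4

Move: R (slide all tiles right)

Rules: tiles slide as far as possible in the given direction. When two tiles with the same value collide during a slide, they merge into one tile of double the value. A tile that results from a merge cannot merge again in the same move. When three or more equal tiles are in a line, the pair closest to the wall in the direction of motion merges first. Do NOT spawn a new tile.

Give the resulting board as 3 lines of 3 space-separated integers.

Answer:  0  0  4
 0  4 32
 0  2  4

Derivation:
Slide right:
row 0: [2, 0, 2] -> [0, 0, 4]
row 1: [4, 32, 0] -> [0, 4, 32]
row 2: [0, 2, 4] -> [0, 2, 4]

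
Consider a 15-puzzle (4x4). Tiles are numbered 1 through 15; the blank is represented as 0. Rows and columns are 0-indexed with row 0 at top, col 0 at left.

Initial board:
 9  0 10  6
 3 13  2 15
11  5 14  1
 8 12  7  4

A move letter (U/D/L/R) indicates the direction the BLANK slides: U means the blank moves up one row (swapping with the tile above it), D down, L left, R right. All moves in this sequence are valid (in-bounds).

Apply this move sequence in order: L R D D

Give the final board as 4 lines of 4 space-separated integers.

Answer:  9 13 10  6
 3  5  2 15
11  0 14  1
 8 12  7  4

Derivation:
After move 1 (L):
 0  9 10  6
 3 13  2 15
11  5 14  1
 8 12  7  4

After move 2 (R):
 9  0 10  6
 3 13  2 15
11  5 14  1
 8 12  7  4

After move 3 (D):
 9 13 10  6
 3  0  2 15
11  5 14  1
 8 12  7  4

After move 4 (D):
 9 13 10  6
 3  5  2 15
11  0 14  1
 8 12  7  4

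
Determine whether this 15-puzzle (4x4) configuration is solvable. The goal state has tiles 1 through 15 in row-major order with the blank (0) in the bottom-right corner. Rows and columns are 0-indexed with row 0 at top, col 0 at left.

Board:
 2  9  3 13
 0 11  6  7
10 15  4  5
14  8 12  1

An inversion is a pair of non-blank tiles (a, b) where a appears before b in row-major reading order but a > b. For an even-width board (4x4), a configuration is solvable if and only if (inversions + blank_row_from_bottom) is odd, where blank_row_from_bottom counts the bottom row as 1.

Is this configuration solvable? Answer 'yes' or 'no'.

Answer: yes

Derivation:
Inversions: 48
Blank is in row 1 (0-indexed from top), which is row 3 counting from the bottom (bottom = 1).
48 + 3 = 51, which is odd, so the puzzle is solvable.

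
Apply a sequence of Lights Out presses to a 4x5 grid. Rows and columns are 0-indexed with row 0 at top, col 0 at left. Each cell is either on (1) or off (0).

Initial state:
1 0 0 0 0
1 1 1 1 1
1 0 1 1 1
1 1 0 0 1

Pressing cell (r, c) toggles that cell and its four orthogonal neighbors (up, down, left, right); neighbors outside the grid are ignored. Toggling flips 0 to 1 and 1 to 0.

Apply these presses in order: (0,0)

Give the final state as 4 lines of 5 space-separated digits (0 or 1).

After press 1 at (0,0):
0 1 0 0 0
0 1 1 1 1
1 0 1 1 1
1 1 0 0 1

Answer: 0 1 0 0 0
0 1 1 1 1
1 0 1 1 1
1 1 0 0 1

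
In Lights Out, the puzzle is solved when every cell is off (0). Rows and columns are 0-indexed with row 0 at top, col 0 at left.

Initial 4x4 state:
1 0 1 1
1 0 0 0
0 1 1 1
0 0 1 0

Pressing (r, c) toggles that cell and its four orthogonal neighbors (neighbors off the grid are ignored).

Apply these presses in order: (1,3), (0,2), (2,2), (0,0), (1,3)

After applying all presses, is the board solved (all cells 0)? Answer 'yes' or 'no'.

After press 1 at (1,3):
1 0 1 0
1 0 1 1
0 1 1 0
0 0 1 0

After press 2 at (0,2):
1 1 0 1
1 0 0 1
0 1 1 0
0 0 1 0

After press 3 at (2,2):
1 1 0 1
1 0 1 1
0 0 0 1
0 0 0 0

After press 4 at (0,0):
0 0 0 1
0 0 1 1
0 0 0 1
0 0 0 0

After press 5 at (1,3):
0 0 0 0
0 0 0 0
0 0 0 0
0 0 0 0

Lights still on: 0

Answer: yes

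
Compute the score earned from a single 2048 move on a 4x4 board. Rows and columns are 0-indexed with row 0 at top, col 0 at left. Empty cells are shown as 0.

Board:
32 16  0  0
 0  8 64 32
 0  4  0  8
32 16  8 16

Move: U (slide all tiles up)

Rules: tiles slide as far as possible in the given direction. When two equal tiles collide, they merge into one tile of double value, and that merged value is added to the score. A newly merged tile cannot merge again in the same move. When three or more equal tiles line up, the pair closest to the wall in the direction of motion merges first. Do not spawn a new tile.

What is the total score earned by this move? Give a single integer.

Answer: 64

Derivation:
Slide up:
col 0: [32, 0, 0, 32] -> [64, 0, 0, 0]  score +64 (running 64)
col 1: [16, 8, 4, 16] -> [16, 8, 4, 16]  score +0 (running 64)
col 2: [0, 64, 0, 8] -> [64, 8, 0, 0]  score +0 (running 64)
col 3: [0, 32, 8, 16] -> [32, 8, 16, 0]  score +0 (running 64)
Board after move:
64 16 64 32
 0  8  8  8
 0  4  0 16
 0 16  0  0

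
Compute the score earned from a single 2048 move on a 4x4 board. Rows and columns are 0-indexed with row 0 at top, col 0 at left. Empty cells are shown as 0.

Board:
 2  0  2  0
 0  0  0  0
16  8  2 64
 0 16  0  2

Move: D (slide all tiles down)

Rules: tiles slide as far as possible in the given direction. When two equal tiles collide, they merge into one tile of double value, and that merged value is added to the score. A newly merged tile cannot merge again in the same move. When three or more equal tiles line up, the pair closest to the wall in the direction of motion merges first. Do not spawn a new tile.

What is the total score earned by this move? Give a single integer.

Answer: 4

Derivation:
Slide down:
col 0: [2, 0, 16, 0] -> [0, 0, 2, 16]  score +0 (running 0)
col 1: [0, 0, 8, 16] -> [0, 0, 8, 16]  score +0 (running 0)
col 2: [2, 0, 2, 0] -> [0, 0, 0, 4]  score +4 (running 4)
col 3: [0, 0, 64, 2] -> [0, 0, 64, 2]  score +0 (running 4)
Board after move:
 0  0  0  0
 0  0  0  0
 2  8  0 64
16 16  4  2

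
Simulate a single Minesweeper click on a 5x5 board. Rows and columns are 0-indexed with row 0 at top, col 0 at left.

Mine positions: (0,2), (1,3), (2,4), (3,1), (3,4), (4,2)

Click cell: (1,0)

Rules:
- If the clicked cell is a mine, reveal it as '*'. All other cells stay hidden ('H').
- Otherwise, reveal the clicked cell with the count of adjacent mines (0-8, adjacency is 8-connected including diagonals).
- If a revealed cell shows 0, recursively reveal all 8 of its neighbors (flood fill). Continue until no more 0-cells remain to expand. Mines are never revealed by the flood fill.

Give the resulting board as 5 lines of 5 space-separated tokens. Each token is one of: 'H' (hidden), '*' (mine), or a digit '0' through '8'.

0 1 H H H
0 1 H H H
1 1 H H H
H H H H H
H H H H H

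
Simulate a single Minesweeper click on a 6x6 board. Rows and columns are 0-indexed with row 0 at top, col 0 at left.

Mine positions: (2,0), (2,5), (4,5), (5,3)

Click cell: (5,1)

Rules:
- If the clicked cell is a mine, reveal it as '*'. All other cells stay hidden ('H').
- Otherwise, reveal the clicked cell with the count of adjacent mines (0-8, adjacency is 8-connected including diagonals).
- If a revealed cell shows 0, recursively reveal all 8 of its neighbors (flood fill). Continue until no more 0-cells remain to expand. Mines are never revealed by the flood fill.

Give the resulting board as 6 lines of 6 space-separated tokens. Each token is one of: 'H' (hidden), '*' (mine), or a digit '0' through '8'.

0 0 0 0 0 0
1 1 0 0 1 1
H 1 0 0 1 H
1 1 0 0 2 H
0 0 1 1 2 H
0 0 1 H H H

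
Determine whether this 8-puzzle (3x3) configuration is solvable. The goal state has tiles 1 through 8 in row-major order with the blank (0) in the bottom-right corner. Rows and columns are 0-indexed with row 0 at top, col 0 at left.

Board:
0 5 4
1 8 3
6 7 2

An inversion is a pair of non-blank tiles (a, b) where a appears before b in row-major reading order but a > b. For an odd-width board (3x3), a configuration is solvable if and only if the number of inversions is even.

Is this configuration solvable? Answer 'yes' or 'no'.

Inversions (pairs i<j in row-major order where tile[i] > tile[j] > 0): 14
14 is even, so the puzzle is solvable.

Answer: yes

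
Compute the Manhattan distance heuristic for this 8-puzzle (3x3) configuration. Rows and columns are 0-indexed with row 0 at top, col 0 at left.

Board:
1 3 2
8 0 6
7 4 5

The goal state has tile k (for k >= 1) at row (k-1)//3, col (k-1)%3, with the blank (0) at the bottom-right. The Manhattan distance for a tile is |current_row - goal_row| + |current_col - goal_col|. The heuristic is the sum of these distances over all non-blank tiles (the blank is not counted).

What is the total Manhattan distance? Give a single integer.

Tile 1: (0,0)->(0,0) = 0
Tile 3: (0,1)->(0,2) = 1
Tile 2: (0,2)->(0,1) = 1
Tile 8: (1,0)->(2,1) = 2
Tile 6: (1,2)->(1,2) = 0
Tile 7: (2,0)->(2,0) = 0
Tile 4: (2,1)->(1,0) = 2
Tile 5: (2,2)->(1,1) = 2
Sum: 0 + 1 + 1 + 2 + 0 + 0 + 2 + 2 = 8

Answer: 8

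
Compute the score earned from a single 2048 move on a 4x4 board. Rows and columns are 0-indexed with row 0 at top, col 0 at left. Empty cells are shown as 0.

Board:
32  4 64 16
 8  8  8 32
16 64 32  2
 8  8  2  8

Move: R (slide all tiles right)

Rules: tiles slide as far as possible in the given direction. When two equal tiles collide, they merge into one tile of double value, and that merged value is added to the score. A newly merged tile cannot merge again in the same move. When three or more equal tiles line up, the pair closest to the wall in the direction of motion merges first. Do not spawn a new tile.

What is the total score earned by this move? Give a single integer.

Slide right:
row 0: [32, 4, 64, 16] -> [32, 4, 64, 16]  score +0 (running 0)
row 1: [8, 8, 8, 32] -> [0, 8, 16, 32]  score +16 (running 16)
row 2: [16, 64, 32, 2] -> [16, 64, 32, 2]  score +0 (running 16)
row 3: [8, 8, 2, 8] -> [0, 16, 2, 8]  score +16 (running 32)
Board after move:
32  4 64 16
 0  8 16 32
16 64 32  2
 0 16  2  8

Answer: 32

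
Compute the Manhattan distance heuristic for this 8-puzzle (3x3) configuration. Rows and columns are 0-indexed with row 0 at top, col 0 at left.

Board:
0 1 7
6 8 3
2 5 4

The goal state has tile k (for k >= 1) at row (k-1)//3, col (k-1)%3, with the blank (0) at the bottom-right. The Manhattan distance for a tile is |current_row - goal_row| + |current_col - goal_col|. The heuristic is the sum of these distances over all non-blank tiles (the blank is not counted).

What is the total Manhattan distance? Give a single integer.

Tile 1: at (0,1), goal (0,0), distance |0-0|+|1-0| = 1
Tile 7: at (0,2), goal (2,0), distance |0-2|+|2-0| = 4
Tile 6: at (1,0), goal (1,2), distance |1-1|+|0-2| = 2
Tile 8: at (1,1), goal (2,1), distance |1-2|+|1-1| = 1
Tile 3: at (1,2), goal (0,2), distance |1-0|+|2-2| = 1
Tile 2: at (2,0), goal (0,1), distance |2-0|+|0-1| = 3
Tile 5: at (2,1), goal (1,1), distance |2-1|+|1-1| = 1
Tile 4: at (2,2), goal (1,0), distance |2-1|+|2-0| = 3
Sum: 1 + 4 + 2 + 1 + 1 + 3 + 1 + 3 = 16

Answer: 16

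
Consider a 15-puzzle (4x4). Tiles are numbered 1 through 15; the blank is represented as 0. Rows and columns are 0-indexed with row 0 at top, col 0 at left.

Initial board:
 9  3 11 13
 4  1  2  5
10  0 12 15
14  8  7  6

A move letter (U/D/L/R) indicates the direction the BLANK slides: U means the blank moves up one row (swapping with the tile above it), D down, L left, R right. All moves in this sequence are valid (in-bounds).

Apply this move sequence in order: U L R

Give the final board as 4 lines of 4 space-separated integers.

After move 1 (U):
 9  3 11 13
 4  0  2  5
10  1 12 15
14  8  7  6

After move 2 (L):
 9  3 11 13
 0  4  2  5
10  1 12 15
14  8  7  6

After move 3 (R):
 9  3 11 13
 4  0  2  5
10  1 12 15
14  8  7  6

Answer:  9  3 11 13
 4  0  2  5
10  1 12 15
14  8  7  6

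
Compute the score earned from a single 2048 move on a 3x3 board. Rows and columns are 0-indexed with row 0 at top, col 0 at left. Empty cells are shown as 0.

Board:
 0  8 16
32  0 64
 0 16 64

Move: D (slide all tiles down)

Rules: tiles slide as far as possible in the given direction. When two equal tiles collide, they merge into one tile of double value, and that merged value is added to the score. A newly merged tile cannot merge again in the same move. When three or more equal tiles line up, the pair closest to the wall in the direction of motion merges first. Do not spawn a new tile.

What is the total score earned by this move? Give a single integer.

Answer: 128

Derivation:
Slide down:
col 0: [0, 32, 0] -> [0, 0, 32]  score +0 (running 0)
col 1: [8, 0, 16] -> [0, 8, 16]  score +0 (running 0)
col 2: [16, 64, 64] -> [0, 16, 128]  score +128 (running 128)
Board after move:
  0   0   0
  0   8  16
 32  16 128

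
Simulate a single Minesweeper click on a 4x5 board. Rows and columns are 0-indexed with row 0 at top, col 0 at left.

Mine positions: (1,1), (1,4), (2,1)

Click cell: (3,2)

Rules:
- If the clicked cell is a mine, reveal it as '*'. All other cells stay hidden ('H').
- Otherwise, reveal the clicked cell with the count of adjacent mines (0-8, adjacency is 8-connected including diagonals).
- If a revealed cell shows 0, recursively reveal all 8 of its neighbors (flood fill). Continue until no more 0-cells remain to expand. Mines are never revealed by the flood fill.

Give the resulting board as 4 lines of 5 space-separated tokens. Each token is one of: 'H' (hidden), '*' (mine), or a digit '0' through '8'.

H H H H H
H H H H H
H H H H H
H H 1 H H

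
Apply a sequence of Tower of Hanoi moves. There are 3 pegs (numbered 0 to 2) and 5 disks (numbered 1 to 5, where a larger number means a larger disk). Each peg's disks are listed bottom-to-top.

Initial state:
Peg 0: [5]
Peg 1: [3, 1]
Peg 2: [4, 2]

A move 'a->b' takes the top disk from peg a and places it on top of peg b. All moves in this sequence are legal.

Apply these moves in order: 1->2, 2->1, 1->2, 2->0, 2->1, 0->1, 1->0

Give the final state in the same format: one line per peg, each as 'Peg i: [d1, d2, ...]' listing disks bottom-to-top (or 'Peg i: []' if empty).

After move 1 (1->2):
Peg 0: [5]
Peg 1: [3]
Peg 2: [4, 2, 1]

After move 2 (2->1):
Peg 0: [5]
Peg 1: [3, 1]
Peg 2: [4, 2]

After move 3 (1->2):
Peg 0: [5]
Peg 1: [3]
Peg 2: [4, 2, 1]

After move 4 (2->0):
Peg 0: [5, 1]
Peg 1: [3]
Peg 2: [4, 2]

After move 5 (2->1):
Peg 0: [5, 1]
Peg 1: [3, 2]
Peg 2: [4]

After move 6 (0->1):
Peg 0: [5]
Peg 1: [3, 2, 1]
Peg 2: [4]

After move 7 (1->0):
Peg 0: [5, 1]
Peg 1: [3, 2]
Peg 2: [4]

Answer: Peg 0: [5, 1]
Peg 1: [3, 2]
Peg 2: [4]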